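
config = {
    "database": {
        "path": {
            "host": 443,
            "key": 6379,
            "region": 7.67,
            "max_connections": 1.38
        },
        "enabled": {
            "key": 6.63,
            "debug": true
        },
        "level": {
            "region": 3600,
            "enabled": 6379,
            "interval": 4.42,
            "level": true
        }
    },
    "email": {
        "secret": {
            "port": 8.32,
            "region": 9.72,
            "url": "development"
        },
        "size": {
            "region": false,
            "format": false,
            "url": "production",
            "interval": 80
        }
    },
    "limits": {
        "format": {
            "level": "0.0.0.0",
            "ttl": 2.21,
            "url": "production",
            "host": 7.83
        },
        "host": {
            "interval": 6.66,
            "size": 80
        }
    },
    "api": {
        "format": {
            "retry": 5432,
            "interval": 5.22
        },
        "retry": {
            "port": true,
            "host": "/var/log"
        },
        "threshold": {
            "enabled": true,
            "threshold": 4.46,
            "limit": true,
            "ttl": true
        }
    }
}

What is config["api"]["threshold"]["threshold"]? 4.46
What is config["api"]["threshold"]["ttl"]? True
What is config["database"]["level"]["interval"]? 4.42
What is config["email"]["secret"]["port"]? 8.32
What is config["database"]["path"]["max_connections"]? 1.38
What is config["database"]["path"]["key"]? 6379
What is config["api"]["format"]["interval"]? 5.22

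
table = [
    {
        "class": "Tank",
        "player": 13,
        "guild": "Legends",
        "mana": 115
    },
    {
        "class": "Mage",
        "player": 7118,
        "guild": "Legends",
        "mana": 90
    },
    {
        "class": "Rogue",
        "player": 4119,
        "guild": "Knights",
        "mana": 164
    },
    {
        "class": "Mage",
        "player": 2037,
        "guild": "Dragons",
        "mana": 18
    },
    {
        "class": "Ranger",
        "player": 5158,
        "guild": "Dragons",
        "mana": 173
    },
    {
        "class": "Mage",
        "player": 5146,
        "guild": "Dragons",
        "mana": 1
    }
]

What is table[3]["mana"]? 18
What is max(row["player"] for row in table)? 7118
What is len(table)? 6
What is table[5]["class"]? "Mage"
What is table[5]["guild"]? "Dragons"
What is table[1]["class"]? "Mage"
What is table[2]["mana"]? 164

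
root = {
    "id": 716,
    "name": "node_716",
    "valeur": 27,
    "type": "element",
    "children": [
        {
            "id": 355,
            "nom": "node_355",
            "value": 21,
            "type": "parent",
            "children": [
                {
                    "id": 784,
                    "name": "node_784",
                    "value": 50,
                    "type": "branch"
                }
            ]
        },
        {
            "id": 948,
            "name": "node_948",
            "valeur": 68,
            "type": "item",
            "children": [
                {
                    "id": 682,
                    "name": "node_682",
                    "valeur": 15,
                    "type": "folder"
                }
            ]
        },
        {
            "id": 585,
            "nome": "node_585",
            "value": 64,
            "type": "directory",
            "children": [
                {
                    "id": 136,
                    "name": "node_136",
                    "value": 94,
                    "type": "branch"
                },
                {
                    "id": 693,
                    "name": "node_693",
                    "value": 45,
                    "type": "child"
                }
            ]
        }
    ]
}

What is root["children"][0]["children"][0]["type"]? "branch"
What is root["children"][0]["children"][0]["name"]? "node_784"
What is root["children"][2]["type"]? "directory"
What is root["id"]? 716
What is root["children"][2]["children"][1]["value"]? 45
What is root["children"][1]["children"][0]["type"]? "folder"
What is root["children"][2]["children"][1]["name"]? "node_693"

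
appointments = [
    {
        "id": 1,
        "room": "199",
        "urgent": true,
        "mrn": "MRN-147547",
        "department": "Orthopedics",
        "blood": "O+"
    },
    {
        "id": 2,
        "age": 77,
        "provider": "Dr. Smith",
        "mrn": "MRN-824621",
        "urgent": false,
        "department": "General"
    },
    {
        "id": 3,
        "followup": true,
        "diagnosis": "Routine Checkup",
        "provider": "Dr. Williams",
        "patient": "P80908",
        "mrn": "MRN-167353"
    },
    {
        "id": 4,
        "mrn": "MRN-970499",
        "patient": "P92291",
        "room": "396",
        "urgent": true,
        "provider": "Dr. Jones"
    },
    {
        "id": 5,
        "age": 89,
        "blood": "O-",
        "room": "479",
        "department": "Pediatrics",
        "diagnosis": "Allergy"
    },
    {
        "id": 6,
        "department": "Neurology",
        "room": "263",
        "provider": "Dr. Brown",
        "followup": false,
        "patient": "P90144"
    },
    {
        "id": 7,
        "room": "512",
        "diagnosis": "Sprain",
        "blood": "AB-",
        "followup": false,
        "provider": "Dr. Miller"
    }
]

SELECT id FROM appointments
[1, 2, 3, 4, 5, 6, 7]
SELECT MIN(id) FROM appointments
1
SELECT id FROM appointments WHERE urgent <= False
[2]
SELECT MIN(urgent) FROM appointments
False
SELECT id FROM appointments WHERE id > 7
[]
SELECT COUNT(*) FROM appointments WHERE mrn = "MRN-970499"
1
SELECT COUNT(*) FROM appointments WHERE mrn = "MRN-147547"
1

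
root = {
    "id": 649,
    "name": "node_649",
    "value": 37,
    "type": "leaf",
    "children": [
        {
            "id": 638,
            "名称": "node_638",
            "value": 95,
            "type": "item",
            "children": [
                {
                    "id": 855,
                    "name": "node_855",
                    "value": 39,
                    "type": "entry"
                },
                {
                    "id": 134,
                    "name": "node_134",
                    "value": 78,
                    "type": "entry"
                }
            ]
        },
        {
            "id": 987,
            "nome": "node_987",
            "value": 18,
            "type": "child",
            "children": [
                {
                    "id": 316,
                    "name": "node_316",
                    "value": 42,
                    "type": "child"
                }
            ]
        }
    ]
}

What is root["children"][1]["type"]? "child"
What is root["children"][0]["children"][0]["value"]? 39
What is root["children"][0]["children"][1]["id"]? 134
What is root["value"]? 37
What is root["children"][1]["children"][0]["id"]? 316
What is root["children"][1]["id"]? 987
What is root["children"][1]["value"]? 18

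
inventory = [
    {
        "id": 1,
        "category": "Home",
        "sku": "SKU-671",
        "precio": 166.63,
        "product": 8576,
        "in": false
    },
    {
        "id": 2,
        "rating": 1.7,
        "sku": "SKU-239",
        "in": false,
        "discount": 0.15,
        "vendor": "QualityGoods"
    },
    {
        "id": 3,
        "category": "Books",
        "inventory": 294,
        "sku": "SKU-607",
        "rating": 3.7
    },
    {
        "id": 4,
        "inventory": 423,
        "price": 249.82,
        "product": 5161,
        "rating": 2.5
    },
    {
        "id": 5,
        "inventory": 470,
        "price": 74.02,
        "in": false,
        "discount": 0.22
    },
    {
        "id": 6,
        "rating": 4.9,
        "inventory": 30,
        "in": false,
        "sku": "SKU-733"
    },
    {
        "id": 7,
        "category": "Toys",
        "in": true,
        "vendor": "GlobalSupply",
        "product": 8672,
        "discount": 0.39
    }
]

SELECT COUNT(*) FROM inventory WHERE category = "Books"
1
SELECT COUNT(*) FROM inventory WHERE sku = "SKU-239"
1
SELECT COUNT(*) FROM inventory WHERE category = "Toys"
1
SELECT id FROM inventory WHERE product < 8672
[1, 4]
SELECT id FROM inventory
[1, 2, 3, 4, 5, 6, 7]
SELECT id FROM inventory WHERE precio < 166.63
[]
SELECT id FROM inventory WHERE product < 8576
[4]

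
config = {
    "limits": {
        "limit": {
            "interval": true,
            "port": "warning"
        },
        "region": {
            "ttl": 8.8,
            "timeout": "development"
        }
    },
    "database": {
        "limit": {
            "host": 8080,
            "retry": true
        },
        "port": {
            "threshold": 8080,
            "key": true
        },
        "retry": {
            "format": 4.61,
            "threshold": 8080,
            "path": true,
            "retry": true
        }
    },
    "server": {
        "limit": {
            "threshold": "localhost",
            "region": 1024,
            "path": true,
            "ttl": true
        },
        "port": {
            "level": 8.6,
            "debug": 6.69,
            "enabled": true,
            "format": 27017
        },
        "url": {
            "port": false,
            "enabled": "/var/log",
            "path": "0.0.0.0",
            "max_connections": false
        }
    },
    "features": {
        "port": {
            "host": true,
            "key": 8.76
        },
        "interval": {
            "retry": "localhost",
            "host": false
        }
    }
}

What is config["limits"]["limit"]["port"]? "warning"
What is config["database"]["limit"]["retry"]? True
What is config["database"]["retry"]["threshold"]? 8080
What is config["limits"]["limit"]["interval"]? True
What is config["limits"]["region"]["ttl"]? 8.8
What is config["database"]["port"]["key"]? True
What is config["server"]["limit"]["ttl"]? True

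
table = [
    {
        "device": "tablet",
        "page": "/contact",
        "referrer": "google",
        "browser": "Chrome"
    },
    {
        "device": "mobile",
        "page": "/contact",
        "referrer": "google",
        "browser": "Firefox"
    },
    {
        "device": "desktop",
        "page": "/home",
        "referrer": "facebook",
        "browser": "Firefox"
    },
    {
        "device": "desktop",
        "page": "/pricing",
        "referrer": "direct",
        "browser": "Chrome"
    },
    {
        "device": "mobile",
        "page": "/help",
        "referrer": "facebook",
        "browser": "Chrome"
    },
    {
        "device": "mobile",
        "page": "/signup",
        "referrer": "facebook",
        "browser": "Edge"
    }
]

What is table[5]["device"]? "mobile"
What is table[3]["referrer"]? "direct"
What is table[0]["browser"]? "Chrome"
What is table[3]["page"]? "/pricing"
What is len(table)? 6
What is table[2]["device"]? "desktop"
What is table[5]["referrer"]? "facebook"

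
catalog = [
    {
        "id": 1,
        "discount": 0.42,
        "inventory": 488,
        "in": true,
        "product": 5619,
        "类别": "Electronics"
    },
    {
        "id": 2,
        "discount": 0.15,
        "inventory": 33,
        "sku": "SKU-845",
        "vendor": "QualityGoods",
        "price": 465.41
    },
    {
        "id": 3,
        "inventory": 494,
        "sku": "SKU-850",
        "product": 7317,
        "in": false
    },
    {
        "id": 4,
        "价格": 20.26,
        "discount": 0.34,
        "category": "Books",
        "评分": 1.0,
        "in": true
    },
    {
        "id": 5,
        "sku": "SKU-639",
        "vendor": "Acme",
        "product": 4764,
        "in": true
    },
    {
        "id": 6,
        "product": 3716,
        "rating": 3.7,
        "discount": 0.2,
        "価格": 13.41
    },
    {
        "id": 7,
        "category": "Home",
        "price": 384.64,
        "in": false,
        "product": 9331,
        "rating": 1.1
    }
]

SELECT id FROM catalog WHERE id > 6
[7]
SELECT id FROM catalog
[1, 2, 3, 4, 5, 6, 7]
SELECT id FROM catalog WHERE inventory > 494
[]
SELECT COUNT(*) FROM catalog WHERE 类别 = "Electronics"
1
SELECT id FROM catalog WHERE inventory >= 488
[1, 3]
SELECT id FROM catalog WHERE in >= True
[1, 4, 5]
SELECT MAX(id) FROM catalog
7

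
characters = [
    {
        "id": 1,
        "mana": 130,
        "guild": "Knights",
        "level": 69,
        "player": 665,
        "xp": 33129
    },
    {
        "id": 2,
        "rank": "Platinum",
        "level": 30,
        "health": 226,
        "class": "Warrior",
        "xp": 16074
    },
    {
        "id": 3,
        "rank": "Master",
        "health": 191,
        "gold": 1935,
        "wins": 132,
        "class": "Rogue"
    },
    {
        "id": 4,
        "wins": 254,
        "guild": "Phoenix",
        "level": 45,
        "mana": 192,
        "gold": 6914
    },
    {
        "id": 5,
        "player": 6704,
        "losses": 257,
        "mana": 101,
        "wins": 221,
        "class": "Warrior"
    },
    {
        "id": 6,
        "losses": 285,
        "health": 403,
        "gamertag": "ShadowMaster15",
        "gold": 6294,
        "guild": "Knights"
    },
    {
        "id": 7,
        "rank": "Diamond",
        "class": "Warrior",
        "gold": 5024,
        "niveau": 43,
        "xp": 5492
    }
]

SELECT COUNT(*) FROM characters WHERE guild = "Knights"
2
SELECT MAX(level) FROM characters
69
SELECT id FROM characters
[1, 2, 3, 4, 5, 6, 7]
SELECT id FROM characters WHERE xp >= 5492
[1, 2, 7]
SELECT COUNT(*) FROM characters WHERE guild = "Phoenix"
1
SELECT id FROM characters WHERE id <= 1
[1]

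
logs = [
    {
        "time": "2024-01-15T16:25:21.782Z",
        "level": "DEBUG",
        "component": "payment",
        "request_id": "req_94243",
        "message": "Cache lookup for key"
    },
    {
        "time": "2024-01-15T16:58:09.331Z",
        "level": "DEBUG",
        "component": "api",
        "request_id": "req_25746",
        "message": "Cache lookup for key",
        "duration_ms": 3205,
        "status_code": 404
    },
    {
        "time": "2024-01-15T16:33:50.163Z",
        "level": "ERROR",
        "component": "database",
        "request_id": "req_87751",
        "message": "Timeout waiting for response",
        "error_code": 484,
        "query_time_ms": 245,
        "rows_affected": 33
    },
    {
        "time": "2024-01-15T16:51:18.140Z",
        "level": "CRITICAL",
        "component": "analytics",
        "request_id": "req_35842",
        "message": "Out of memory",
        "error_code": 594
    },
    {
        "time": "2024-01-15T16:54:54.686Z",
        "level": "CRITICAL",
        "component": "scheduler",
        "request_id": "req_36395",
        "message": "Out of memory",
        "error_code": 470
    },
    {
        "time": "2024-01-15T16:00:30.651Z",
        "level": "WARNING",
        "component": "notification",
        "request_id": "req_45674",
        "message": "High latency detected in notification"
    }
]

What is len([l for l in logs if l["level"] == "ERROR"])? 1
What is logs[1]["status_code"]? 404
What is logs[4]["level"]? "CRITICAL"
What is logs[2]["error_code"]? 484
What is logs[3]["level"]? "CRITICAL"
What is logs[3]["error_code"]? 594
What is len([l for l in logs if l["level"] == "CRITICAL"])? 2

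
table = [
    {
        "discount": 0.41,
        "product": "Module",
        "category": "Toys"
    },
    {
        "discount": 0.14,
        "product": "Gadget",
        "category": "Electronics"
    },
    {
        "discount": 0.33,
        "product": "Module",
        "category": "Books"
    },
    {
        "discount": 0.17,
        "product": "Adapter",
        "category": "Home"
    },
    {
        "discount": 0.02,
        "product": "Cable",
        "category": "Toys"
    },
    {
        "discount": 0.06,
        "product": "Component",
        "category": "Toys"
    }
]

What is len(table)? 6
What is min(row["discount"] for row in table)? 0.02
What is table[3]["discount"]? 0.17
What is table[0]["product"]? "Module"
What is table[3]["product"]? "Adapter"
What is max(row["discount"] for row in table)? 0.41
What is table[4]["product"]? "Cable"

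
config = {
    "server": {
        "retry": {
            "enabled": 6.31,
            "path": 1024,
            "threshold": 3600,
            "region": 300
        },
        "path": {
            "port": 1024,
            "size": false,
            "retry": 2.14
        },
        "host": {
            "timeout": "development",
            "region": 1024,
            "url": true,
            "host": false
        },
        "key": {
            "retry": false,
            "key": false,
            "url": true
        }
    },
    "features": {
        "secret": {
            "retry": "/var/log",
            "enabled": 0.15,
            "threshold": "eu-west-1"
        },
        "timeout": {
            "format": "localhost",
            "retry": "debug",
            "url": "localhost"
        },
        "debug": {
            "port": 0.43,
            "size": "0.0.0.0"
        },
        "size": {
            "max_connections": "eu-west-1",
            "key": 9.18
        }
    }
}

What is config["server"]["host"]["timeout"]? "development"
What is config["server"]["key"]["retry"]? False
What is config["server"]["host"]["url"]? True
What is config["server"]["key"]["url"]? True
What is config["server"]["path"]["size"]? False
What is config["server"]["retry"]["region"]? 300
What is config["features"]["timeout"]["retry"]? "debug"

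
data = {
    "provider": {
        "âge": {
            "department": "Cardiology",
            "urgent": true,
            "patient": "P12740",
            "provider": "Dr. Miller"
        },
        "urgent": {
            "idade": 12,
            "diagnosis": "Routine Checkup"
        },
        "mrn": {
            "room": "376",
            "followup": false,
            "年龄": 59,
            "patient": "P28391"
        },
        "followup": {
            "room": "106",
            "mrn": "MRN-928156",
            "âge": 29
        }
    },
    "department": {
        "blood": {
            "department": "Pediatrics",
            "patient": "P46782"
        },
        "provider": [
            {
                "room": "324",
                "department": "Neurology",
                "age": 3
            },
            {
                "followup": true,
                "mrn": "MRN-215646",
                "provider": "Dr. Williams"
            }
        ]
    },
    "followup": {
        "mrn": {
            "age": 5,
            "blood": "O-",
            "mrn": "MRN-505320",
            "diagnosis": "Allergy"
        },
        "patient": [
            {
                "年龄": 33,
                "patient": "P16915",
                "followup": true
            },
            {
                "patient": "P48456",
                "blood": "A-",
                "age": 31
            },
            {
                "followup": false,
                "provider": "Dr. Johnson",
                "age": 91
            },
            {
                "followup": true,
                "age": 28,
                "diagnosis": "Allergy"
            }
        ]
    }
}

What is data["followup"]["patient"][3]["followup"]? True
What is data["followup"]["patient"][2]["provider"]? "Dr. Johnson"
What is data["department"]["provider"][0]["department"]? "Neurology"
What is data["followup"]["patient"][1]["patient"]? "P48456"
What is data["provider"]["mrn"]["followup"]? False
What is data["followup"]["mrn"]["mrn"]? "MRN-505320"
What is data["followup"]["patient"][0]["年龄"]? 33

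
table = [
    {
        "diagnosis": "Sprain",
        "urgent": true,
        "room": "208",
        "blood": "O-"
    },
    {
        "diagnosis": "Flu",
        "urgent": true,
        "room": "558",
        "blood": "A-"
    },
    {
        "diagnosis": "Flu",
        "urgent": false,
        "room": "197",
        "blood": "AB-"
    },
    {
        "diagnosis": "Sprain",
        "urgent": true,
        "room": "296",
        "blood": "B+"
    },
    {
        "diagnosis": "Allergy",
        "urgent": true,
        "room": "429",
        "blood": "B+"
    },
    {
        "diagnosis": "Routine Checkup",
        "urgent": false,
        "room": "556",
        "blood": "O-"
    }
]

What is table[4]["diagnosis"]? "Allergy"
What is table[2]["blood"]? "AB-"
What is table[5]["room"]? "556"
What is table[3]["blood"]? "B+"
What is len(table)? 6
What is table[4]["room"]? "429"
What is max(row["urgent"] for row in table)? True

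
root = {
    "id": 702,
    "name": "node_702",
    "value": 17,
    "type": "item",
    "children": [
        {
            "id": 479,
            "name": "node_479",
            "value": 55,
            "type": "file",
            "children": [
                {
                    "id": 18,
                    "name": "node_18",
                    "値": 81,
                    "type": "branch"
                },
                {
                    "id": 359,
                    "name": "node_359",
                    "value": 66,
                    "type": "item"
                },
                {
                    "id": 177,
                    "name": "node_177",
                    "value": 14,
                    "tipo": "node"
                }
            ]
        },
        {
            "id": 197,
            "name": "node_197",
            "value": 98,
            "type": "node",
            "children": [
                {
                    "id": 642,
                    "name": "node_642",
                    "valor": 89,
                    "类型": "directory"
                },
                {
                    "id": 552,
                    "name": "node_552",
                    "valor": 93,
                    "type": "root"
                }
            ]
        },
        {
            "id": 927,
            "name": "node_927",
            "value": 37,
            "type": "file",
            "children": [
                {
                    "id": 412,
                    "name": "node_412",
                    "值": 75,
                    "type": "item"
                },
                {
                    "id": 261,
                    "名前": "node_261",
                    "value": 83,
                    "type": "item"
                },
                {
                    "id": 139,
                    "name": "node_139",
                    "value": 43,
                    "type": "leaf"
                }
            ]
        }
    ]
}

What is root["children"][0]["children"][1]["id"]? 359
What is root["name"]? "node_702"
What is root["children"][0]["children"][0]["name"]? "node_18"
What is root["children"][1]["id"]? 197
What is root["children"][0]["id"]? 479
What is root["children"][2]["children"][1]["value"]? 83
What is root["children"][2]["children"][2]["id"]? 139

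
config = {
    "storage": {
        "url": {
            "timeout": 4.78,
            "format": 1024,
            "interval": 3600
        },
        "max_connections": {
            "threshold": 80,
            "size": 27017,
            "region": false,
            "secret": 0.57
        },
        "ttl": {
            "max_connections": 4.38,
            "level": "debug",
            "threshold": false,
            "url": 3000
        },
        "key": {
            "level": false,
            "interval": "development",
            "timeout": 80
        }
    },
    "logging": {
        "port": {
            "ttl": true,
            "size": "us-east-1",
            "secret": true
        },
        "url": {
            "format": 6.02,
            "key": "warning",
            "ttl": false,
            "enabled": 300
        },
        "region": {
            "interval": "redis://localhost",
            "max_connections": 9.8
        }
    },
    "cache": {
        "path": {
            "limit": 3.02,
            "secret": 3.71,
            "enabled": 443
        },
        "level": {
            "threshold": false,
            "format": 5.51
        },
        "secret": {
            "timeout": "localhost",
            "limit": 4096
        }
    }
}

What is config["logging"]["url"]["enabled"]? 300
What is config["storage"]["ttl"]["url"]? 3000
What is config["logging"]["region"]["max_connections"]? 9.8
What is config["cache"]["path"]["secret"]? 3.71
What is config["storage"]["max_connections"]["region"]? False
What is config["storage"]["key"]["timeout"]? 80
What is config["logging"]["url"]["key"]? "warning"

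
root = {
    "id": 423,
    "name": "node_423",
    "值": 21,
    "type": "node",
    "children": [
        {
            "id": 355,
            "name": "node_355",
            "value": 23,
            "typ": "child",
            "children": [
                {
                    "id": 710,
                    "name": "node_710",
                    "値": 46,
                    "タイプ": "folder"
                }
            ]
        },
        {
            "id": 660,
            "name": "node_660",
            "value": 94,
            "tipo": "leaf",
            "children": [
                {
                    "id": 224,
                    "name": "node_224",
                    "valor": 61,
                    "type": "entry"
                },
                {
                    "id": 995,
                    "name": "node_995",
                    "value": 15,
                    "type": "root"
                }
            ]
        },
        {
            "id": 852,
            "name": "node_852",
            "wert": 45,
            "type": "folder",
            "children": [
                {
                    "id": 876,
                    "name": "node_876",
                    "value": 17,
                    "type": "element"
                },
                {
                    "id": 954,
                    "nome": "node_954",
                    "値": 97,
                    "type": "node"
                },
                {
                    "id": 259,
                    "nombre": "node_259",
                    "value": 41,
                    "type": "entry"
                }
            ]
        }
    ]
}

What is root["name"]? "node_423"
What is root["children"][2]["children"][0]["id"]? 876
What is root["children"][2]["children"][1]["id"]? 954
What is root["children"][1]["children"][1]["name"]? "node_995"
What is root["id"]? 423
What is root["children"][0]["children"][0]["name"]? "node_710"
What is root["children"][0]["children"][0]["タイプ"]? "folder"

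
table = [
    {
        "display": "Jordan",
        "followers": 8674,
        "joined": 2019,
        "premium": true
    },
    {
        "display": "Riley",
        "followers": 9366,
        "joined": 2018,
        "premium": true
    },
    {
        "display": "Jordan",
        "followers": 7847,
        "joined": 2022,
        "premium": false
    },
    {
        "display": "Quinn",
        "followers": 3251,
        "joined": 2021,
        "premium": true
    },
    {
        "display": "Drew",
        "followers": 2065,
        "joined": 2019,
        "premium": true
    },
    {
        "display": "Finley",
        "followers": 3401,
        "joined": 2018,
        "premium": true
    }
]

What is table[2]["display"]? "Jordan"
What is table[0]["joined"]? 2019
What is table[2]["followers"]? 7847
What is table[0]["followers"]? 8674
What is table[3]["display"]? "Quinn"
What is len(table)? 6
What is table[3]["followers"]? 3251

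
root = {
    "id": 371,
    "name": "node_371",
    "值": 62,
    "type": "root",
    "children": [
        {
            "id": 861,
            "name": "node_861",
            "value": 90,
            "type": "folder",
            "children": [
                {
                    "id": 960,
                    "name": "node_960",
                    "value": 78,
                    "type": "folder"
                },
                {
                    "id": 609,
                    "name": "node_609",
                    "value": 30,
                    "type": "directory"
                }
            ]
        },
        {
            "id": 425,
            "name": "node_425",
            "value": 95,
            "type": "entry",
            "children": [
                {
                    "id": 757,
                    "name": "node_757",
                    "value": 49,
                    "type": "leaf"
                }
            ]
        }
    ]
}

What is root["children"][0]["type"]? "folder"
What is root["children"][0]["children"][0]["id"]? 960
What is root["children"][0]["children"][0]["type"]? "folder"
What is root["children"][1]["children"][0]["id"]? 757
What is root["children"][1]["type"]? "entry"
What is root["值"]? 62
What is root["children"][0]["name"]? "node_861"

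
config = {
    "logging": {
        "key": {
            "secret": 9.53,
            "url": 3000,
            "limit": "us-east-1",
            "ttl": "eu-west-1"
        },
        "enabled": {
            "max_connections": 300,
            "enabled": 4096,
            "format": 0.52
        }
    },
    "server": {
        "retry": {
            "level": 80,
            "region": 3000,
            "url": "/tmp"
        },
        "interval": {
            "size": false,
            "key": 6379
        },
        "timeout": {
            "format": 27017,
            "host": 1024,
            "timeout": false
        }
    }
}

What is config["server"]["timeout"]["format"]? 27017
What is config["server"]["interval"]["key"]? 6379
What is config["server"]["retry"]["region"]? 3000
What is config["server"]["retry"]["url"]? "/tmp"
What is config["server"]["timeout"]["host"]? 1024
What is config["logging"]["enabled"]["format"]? 0.52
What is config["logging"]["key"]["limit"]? "us-east-1"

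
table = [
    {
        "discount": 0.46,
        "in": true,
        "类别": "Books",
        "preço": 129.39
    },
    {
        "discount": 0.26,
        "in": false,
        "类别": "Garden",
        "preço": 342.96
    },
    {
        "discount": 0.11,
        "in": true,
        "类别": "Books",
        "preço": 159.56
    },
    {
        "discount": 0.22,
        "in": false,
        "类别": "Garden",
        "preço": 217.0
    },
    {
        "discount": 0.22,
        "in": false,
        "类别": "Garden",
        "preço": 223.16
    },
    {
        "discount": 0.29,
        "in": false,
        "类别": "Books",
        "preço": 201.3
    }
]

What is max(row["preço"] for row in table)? 342.96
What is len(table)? 6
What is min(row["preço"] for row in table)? 129.39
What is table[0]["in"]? True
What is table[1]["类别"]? "Garden"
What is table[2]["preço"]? 159.56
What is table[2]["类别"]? "Books"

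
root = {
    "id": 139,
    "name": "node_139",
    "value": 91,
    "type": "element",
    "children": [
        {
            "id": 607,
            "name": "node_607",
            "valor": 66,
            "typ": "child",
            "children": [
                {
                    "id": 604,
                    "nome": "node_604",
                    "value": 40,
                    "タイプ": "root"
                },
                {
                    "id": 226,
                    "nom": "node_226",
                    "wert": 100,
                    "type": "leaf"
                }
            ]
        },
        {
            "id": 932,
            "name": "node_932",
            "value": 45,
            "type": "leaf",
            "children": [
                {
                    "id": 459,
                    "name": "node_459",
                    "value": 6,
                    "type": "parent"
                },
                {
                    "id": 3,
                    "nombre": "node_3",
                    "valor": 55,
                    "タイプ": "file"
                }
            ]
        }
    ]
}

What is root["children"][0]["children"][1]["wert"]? 100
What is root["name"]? "node_139"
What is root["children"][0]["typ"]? "child"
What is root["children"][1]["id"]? 932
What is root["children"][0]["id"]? 607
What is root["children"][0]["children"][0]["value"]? 40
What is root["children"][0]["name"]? "node_607"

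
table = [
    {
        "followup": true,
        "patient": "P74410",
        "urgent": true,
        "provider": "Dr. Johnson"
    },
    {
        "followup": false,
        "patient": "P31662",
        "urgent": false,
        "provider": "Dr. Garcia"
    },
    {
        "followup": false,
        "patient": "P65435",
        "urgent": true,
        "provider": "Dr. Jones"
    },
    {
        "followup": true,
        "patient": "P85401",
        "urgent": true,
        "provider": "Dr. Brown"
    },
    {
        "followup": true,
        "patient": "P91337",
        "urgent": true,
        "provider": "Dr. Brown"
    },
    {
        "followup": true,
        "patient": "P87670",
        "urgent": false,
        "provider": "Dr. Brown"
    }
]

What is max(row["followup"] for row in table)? True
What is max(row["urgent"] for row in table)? True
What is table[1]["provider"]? "Dr. Garcia"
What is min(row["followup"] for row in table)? False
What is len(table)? 6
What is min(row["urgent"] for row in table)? False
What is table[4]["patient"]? "P91337"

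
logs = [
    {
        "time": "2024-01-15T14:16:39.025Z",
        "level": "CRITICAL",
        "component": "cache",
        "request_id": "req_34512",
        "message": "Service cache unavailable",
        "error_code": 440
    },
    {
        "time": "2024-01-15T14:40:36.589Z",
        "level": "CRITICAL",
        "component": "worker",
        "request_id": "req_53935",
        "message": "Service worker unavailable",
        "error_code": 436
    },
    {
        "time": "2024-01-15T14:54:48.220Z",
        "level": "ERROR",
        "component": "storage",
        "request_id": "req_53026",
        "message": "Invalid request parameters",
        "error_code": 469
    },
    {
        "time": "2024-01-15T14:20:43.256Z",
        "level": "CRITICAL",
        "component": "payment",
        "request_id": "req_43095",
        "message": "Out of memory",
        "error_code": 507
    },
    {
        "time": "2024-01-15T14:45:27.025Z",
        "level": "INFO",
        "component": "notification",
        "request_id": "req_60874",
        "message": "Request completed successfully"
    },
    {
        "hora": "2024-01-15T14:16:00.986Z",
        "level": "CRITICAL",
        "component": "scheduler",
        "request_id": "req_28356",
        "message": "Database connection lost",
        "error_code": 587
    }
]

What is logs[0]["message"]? "Service cache unavailable"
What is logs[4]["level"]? "INFO"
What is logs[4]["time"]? "2024-01-15T14:45:27.025Z"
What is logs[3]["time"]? "2024-01-15T14:20:43.256Z"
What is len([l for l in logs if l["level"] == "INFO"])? 1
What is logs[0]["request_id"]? "req_34512"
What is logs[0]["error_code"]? 440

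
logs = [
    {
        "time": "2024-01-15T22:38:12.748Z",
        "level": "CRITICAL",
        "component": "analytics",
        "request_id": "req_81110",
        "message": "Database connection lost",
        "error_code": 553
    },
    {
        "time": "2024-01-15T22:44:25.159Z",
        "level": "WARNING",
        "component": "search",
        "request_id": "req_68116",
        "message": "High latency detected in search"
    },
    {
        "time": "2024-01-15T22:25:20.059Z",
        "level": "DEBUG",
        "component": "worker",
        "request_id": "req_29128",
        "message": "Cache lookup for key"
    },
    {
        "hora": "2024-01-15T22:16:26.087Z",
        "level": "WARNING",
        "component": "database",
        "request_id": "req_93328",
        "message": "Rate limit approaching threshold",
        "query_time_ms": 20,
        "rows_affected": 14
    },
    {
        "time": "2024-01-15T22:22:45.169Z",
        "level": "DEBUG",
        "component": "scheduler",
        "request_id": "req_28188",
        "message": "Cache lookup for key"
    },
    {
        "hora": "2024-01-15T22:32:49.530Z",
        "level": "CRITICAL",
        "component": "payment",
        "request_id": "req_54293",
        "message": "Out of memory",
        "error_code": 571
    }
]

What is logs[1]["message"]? "High latency detected in search"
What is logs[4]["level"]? "DEBUG"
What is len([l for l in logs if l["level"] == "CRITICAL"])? 2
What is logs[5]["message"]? "Out of memory"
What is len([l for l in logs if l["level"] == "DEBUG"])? 2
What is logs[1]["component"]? "search"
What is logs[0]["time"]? "2024-01-15T22:38:12.748Z"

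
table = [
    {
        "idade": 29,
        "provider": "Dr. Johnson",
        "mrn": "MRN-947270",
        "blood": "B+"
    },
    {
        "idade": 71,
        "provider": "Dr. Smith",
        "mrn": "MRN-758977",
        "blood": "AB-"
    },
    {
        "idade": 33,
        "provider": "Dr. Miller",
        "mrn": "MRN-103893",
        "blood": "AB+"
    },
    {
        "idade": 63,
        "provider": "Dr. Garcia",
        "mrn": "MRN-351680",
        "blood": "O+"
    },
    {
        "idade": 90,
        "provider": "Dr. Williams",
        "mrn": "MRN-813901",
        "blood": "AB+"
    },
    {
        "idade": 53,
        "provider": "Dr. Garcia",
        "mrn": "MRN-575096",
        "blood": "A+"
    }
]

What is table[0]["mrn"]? "MRN-947270"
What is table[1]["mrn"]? "MRN-758977"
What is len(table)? 6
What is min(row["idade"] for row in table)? 29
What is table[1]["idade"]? 71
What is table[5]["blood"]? "A+"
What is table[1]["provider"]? "Dr. Smith"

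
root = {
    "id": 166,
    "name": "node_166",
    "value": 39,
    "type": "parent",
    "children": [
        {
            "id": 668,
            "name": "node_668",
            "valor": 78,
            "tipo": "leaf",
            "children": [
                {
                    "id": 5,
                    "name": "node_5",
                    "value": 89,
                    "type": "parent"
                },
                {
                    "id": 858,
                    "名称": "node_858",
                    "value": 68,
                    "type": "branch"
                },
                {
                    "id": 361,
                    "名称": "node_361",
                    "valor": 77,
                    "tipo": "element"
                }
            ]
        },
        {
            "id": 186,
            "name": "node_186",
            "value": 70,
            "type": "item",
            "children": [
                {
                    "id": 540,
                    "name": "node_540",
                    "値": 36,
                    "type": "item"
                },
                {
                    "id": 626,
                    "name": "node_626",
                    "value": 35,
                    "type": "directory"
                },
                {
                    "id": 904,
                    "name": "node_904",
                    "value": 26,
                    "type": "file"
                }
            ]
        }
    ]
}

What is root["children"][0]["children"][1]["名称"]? "node_858"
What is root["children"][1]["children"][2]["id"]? 904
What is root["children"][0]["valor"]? 78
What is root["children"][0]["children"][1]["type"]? "branch"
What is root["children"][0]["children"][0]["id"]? 5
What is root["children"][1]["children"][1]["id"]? 626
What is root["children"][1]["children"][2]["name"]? "node_904"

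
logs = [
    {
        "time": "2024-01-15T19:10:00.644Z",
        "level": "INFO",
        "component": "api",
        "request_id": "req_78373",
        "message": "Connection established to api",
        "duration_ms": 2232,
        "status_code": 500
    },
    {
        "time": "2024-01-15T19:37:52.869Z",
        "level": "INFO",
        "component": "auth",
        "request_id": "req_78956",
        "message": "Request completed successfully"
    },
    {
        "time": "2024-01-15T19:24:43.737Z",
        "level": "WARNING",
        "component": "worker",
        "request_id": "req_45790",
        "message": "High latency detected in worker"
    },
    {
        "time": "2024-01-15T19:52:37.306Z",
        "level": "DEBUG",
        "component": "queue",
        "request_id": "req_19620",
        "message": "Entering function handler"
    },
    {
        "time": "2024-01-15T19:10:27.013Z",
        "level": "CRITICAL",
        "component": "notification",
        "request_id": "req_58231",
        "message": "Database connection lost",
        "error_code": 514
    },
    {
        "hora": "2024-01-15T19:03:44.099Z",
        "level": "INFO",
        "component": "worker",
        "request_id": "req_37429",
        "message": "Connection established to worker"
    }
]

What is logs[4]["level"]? "CRITICAL"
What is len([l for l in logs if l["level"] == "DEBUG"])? 1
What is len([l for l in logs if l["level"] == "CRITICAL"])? 1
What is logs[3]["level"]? "DEBUG"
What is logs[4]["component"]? "notification"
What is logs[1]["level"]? "INFO"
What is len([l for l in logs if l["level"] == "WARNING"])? 1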